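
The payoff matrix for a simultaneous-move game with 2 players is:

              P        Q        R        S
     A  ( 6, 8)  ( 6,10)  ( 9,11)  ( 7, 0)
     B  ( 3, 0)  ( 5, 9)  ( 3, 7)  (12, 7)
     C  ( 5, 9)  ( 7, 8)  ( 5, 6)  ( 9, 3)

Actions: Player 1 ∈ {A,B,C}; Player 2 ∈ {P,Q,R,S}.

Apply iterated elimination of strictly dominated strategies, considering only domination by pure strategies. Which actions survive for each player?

P2 drop S (Q beats it: A:10>0 B:9>7 C:8>3)
P1 drop B (A beats it: P:6>3 Q:6>5 R:9>3)
P1→{A,C} P2→{P,Q,R}

IESDS → P1:{A,C} P2:{P,Q,R}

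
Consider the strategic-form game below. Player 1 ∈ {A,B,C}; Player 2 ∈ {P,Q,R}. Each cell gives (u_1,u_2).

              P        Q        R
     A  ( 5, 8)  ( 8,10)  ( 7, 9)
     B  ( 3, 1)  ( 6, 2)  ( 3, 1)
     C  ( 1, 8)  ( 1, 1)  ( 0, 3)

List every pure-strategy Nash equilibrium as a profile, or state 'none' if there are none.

(A,P): not NE [P2→Q gives 10>8]
(A,Q): NE
(A,R): not NE [P2→Q gives 10>9]
(B,P): not NE [P1→A gives 5>3; P2→Q gives 2>1]
(B,Q): not NE [P1→A gives 8>6]
(B,R): not NE [P1→A gives 7>3; P2→Q gives 2>1]
(C,P): not NE [P1→A gives 5>1]
(C,Q): not NE [P1→A gives 8>1; P2→P gives 8>1]
(C,R): not NE [P1→A gives 7>0; P2→P gives 8>3]

Nash profiles: (A,Q)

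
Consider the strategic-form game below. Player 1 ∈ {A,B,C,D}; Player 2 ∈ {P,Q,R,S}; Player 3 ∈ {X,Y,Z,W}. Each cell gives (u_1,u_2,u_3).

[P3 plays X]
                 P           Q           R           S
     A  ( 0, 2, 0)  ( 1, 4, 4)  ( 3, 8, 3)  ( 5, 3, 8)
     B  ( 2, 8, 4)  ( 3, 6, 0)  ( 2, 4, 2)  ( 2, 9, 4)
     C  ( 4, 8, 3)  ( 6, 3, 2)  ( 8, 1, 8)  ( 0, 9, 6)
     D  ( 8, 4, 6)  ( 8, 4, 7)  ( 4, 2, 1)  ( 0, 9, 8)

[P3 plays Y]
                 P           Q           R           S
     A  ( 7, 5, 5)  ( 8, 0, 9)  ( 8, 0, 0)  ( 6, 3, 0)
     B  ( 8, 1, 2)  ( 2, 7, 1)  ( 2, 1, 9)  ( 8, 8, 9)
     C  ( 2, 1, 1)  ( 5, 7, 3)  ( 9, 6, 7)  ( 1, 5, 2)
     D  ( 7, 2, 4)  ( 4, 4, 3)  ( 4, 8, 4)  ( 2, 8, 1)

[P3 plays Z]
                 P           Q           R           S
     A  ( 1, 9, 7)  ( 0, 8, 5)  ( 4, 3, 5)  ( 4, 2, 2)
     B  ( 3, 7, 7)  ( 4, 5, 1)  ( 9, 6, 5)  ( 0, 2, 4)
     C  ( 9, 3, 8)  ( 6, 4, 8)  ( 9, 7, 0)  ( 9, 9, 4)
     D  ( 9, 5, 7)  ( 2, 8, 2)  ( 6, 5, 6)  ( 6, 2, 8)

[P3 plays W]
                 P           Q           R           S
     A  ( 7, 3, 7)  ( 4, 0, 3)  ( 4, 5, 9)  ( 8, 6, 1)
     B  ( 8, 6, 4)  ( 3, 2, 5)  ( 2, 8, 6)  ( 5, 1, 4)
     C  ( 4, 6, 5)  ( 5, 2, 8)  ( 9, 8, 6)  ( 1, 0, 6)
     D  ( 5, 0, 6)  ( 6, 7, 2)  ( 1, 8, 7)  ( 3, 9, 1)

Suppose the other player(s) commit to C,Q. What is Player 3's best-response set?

u_3(X vs C,Q) = 2
u_3(Y vs C,Q) = 3
u_3(Z vs C,Q) = 8
u_3(W vs C,Q) = 8
max payoff 8 at {Z,W}

BR_3 = {Z,W}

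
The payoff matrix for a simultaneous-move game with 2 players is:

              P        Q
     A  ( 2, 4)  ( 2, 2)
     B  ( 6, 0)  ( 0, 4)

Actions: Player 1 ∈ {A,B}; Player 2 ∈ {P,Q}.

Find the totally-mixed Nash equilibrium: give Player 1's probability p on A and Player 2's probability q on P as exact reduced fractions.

P1 indiff ⇒ q·2+(1-q)·2 = q·6+(1-q)·0 ⇒ q(-4) = (1-q)(-2) ⇒ q = 1/3
P2 indiff ⇒ p·4+(1-p)·0 = p·2+(1-p)·4 ⇒ p(2) = (1-p)(4) ⇒ p = 2/3

p=2/3, q=1/3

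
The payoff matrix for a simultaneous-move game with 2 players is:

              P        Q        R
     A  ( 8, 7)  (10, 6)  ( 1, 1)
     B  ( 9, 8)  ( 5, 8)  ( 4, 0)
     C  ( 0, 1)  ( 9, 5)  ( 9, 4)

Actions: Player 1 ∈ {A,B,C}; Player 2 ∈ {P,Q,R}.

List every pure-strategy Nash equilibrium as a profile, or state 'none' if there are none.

(A,P): not NE [P1→B gives 9>8]
(A,Q): not NE [P2→P gives 7>6]
(A,R): not NE [P1→C gives 9>1; P2→P gives 7>1]
(B,P): NE
(B,Q): not NE [P1→A gives 10>5]
(B,R): not NE [P1→C gives 9>4; P2→Q gives 8>0]
(C,P): not NE [P1→B gives 9>0; P2→Q gives 5>1]
(C,Q): not NE [P1→A gives 10>9]
(C,R): not NE [P2→Q gives 5>4]

PSNE = {(B,P)}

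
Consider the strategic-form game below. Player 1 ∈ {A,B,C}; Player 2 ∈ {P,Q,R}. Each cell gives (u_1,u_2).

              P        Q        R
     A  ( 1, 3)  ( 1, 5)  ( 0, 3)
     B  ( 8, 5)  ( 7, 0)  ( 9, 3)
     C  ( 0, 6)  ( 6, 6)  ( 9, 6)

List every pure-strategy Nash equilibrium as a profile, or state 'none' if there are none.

NE set: (B,P), (C,R)

(A,P): not NE [P1→B gives 8>1; P2→Q gives 5>3]
(A,Q): not NE [P1→B gives 7>1]
(A,R): not NE [P1→C gives 9>0; P2→Q gives 5>3]
(B,P): NE
(B,Q): not NE [P2→P gives 5>0]
(B,R): not NE [P2→P gives 5>3]
(C,P): not NE [P1→B gives 8>0]
(C,Q): not NE [P1→B gives 7>6]
(C,R): NE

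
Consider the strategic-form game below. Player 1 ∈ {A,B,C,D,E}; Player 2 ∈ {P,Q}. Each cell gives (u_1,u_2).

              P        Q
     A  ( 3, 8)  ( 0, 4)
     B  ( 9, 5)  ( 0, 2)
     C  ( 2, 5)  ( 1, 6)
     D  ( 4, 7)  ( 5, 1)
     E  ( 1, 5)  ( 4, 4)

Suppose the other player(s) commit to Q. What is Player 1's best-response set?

u_1(A vs Q) = 0
u_1(B vs Q) = 0
u_1(C vs Q) = 1
u_1(D vs Q) = 5
u_1(E vs Q) = 4
max payoff 5 at {D}

BR_1 = {D}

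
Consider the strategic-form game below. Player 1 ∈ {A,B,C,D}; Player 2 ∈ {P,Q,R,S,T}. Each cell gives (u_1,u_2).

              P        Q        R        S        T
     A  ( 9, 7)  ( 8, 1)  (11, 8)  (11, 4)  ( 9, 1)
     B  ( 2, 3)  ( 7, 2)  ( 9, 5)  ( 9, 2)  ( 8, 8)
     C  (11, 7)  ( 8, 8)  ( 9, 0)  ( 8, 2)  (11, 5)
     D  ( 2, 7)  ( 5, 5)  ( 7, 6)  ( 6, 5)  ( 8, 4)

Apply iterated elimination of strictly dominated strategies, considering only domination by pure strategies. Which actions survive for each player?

P1 drop B (A beats it: P:9>2 Q:8>7 R:11>9 S:11>9 T:9>8)
P1 drop D (A beats it: P:9>2 Q:8>5 R:11>7 S:11>6 T:9>8)
P2 drop S (P beats it: A:7>4 C:7>2)
P2 drop T (P beats it: A:7>1 C:7>5)
P1→{A,C} P2→{P,Q,R}

Remaining: P1:{A,C} P2:{P,Q,R}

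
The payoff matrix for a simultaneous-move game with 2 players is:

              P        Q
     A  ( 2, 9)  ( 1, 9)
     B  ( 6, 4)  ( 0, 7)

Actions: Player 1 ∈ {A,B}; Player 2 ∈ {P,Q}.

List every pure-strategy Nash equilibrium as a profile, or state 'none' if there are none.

(A,P): not NE [P1→B gives 6>2]
(A,Q): NE
(B,P): not NE [P2→Q gives 7>4]
(B,Q): not NE [P1→A gives 1>0]

NE set: (A,Q)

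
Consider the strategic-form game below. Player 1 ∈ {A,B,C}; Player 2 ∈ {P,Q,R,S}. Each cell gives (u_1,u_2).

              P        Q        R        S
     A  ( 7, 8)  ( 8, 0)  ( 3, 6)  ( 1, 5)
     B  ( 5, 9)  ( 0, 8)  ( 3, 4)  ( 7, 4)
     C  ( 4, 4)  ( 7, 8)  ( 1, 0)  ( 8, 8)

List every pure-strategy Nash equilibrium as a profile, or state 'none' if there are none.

NE set: (A,P), (C,S)

(A,P): NE
(A,Q): not NE [P2→P gives 8>0]
(A,R): not NE [P2→P gives 8>6]
(A,S): not NE [P1→C gives 8>1; P2→P gives 8>5]
(B,P): not NE [P1→A gives 7>5]
(B,Q): not NE [P1→A gives 8>0; P2→P gives 9>8]
(B,R): not NE [P2→P gives 9>4]
(B,S): not NE [P1→C gives 8>7; P2→P gives 9>4]
(C,P): not NE [P1→A gives 7>4; P2→S gives 8>4]
(C,Q): not NE [P1→A gives 8>7]
(C,R): not NE [P1→B gives 3>1; P2→S gives 8>0]
(C,S): NE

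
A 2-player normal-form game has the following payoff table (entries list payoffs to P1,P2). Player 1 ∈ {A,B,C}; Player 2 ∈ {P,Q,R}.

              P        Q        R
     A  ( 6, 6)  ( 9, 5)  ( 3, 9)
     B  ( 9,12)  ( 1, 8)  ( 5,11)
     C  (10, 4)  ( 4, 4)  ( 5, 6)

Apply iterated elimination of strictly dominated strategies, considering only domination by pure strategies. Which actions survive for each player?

P2 drop Q (R beats it: A:9>5 B:11>8 C:6>4)
P1 drop A (B beats it: P:9>6 R:5>3)
P1→{B,C} P2→{P,R}

Remaining: P1:{B,C} P2:{P,R}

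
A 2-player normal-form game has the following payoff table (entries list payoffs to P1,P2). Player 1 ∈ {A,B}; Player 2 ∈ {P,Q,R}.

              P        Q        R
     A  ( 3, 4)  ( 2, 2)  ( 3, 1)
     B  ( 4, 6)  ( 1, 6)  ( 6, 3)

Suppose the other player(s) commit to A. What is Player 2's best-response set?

u_2(P vs A) = 4
u_2(Q vs A) = 2
u_2(R vs A) = 1
max payoff 4 at {P}

argmax u_2 = {P}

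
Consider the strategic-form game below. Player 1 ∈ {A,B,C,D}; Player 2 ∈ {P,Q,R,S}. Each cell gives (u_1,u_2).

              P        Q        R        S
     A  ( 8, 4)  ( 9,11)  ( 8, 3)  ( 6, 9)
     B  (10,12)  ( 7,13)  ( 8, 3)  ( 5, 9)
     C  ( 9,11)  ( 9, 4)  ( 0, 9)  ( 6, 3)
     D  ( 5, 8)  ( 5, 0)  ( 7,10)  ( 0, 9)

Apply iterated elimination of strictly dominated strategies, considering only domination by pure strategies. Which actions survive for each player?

Survivors P1:{A,B,C} P2:{P,Q}

P1 drop D (A beats it: P:8>5 Q:9>5 R:8>7 S:6>0)
P2 drop R (P beats it: A:4>3 B:12>3 C:11>9)
P2 drop S (Q beats it: A:11>9 B:13>9 C:4>3)
P1→{A,B,C} P2→{P,Q}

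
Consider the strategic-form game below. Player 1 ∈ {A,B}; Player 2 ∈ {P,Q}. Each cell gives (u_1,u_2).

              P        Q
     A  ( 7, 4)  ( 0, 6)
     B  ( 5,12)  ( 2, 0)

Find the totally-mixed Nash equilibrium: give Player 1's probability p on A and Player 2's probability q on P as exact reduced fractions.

P1 mixes 6/7 on A; P2 mixes 1/2 on P

P1 indiff ⇒ q·7+(1-q)·0 = q·5+(1-q)·2 ⇒ q(2) = (1-q)(2) ⇒ q = 1/2
P2 indiff ⇒ p·4+(1-p)·12 = p·6+(1-p)·0 ⇒ p(-2) = (1-p)(-12) ⇒ p = 6/7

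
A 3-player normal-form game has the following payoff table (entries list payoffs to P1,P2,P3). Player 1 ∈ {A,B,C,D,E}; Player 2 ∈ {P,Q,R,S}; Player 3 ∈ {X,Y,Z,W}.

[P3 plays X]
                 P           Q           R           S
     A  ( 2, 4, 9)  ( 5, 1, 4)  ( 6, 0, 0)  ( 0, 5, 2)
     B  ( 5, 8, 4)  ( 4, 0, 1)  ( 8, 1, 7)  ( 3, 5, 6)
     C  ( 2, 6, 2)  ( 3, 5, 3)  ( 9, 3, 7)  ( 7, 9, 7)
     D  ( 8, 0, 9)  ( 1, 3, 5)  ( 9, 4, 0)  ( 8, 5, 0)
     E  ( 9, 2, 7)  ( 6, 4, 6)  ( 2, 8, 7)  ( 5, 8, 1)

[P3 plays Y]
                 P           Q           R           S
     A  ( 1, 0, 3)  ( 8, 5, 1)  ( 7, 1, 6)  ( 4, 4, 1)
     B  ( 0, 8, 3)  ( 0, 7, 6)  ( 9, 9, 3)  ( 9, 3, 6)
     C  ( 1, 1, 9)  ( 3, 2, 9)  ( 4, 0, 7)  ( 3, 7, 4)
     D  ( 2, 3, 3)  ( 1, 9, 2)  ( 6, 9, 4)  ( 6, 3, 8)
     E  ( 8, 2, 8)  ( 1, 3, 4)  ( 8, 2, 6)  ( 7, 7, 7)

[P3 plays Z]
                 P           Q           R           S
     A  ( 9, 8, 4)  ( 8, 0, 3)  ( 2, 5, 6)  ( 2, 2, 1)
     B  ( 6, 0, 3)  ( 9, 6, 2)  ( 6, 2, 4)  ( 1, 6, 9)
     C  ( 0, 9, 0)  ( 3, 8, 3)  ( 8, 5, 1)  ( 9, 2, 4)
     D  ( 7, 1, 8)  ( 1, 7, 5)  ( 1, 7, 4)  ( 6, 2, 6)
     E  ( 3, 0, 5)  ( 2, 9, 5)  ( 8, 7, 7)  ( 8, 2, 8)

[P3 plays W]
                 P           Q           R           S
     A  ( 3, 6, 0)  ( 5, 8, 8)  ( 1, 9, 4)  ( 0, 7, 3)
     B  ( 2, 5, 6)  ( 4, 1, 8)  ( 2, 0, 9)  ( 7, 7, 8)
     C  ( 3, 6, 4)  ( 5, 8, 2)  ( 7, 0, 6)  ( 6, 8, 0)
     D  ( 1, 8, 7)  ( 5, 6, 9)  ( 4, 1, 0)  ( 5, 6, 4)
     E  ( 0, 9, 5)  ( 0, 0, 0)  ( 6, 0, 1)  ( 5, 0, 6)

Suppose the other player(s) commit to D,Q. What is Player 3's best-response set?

BR_3 = {W}

u_3(X vs D,Q) = 5
u_3(Y vs D,Q) = 2
u_3(Z vs D,Q) = 5
u_3(W vs D,Q) = 9
max payoff 9 at {W}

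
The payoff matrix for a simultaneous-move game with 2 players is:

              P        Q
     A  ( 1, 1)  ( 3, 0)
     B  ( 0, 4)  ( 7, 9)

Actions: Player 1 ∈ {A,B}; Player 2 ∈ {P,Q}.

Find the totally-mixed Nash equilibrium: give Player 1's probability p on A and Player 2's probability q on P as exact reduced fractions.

p=5/6, q=4/5

P1 indiff ⇒ q·1+(1-q)·3 = q·0+(1-q)·7 ⇒ q(1) = (1-q)(4) ⇒ q = 4/5
P2 indiff ⇒ p·1+(1-p)·4 = p·0+(1-p)·9 ⇒ p(1) = (1-p)(5) ⇒ p = 5/6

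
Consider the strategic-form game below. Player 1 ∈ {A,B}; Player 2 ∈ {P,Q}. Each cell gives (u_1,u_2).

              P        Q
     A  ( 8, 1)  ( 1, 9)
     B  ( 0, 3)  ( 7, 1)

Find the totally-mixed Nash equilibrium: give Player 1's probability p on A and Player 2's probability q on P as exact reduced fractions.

(p,q) = (1/5, 3/7)

P1 indiff ⇒ q·8+(1-q)·1 = q·0+(1-q)·7 ⇒ q(8) = (1-q)(6) ⇒ q = 3/7
P2 indiff ⇒ p·1+(1-p)·3 = p·9+(1-p)·1 ⇒ p(-8) = (1-p)(-2) ⇒ p = 1/5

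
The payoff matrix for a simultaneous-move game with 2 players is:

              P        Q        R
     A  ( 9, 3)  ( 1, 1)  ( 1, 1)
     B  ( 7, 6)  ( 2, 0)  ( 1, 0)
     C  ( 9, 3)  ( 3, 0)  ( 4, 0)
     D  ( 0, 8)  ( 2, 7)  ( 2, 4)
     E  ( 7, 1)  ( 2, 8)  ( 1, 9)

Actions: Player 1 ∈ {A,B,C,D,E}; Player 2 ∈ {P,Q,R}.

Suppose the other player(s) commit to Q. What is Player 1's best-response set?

u_1(A vs Q) = 1
u_1(B vs Q) = 2
u_1(C vs Q) = 3
u_1(D vs Q) = 2
u_1(E vs Q) = 2
max payoff 3 at {C}

BR_1 = {C}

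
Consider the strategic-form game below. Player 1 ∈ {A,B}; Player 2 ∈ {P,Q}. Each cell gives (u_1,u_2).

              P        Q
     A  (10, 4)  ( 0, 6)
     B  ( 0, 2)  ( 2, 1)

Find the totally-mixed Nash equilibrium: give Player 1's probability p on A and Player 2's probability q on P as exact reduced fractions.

p=1/3, q=1/6

P1 indiff ⇒ q·10+(1-q)·0 = q·0+(1-q)·2 ⇒ q(10) = (1-q)(2) ⇒ q = 1/6
P2 indiff ⇒ p·4+(1-p)·2 = p·6+(1-p)·1 ⇒ p(-2) = (1-p)(-1) ⇒ p = 1/3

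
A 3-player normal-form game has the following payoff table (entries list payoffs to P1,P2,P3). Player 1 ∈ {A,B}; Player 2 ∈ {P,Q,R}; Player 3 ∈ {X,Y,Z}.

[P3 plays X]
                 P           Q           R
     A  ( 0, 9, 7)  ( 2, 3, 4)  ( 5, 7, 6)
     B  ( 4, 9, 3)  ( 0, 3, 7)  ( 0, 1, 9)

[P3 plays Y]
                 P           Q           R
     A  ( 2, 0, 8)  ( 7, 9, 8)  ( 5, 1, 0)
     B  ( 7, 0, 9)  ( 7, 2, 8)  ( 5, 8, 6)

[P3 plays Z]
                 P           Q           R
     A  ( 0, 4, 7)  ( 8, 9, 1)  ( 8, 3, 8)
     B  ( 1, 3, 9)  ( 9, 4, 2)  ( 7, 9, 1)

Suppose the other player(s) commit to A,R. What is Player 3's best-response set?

u_3(X vs A,R) = 6
u_3(Y vs A,R) = 0
u_3(Z vs A,R) = 8
max payoff 8 at {Z}

BR_3 = {Z}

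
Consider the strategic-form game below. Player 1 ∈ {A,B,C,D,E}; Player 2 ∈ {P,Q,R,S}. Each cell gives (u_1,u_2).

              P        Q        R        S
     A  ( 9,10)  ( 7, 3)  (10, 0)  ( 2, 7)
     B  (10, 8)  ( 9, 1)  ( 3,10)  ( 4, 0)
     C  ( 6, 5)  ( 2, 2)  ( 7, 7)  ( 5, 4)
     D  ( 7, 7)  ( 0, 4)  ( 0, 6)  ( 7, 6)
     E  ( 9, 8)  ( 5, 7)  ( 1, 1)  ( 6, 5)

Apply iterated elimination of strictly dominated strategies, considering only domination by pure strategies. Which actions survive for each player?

P2 drop Q (P beats it: A:10>3 B:8>1 C:5>2 D:7>4 E:8>7)
P2 drop S (P beats it: A:10>7 B:8>0 C:5>4 D:7>6 E:8>5)
P1 drop C (A beats it: P:9>6 R:10>7)
P1 drop D (A beats it: P:9>7 R:10>0)
P1 drop E (B beats it: P:10>9 R:3>1)
P1→{A,B} P2→{P,R}

Remaining: P1:{A,B} P2:{P,R}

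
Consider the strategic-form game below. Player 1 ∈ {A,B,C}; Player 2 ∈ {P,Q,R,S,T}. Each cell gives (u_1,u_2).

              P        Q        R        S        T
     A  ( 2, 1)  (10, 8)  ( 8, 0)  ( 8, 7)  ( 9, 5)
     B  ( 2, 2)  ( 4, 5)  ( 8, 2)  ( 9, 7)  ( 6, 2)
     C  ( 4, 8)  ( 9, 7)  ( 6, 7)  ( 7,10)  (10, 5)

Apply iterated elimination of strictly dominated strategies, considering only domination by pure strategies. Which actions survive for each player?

IESDS → P1:{A,B} P2:{Q,S}

P2 drop P (S beats it: A:7>1 B:7>2 C:10>8)
P2 drop R (S beats it: A:7>0 B:7>2 C:10>7)
P2 drop T (Q beats it: A:8>5 B:5>2 C:7>5)
P1 drop C (A beats it: Q:10>9 S:8>7)
P1→{A,B} P2→{Q,S}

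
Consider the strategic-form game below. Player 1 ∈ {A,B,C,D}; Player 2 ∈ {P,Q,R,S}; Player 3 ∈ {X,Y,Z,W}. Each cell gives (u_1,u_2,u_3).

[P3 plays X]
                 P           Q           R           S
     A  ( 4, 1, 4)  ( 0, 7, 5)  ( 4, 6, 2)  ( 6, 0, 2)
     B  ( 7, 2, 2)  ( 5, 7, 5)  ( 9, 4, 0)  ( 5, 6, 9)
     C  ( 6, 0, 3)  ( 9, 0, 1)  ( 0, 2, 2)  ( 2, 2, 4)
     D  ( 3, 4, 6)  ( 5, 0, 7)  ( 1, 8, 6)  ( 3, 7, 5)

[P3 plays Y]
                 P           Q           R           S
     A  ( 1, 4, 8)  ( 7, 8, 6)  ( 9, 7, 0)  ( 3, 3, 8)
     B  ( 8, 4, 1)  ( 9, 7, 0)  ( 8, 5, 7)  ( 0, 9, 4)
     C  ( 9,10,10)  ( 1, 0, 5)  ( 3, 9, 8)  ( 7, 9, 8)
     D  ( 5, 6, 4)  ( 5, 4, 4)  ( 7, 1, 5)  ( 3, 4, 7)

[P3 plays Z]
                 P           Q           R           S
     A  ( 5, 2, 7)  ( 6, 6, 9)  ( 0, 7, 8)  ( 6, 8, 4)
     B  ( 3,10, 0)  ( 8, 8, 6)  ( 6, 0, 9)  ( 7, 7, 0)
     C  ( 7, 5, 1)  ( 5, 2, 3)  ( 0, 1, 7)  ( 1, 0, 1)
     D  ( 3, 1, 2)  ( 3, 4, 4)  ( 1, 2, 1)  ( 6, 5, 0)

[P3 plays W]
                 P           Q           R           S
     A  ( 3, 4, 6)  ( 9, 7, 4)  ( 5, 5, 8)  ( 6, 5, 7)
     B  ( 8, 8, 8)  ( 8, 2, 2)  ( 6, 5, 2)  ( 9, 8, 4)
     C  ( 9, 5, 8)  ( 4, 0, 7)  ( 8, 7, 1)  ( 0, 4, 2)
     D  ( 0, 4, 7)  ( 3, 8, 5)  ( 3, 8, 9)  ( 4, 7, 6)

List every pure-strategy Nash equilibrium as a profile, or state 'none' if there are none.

Nash profiles: (C,P,Y)

(A,P,X): not NE [P1→B gives 7>4; P2→Q gives 7>1; P3→Y gives 8>4]
(A,P,Y): not NE [P1→C gives 9>1; P2→Q gives 8>4]
(A,P,Z): not NE [P1→C gives 7>5; P2→S gives 8>2; P3→Y gives 8>7]
(A,P,W): not NE [P1→C gives 9>3; P2→Q gives 7>4; P3→Y gives 8>6]
(A,Q,X): not NE [P1→C gives 9>0; P3→Z gives 9>5]
(A,Q,Y): not NE [P1→B gives 9>7; P3→Z gives 9>6]
(A,Q,Z): not NE [P1→B gives 8>6; P2→S gives 8>6]
(A,Q,W): not NE [P3→Z gives 9>4]
(A,R,X): not NE [P1→B gives 9>4; P2→Q gives 7>6; P3→W gives 8>2]
(A,R,Y): not NE [P2→Q gives 8>7; P3→W gives 8>0]
(A,R,Z): not NE [P1→B gives 6>0; P2→S gives 8>7]
(A,R,W): not NE [P1→C gives 8>5; P2→Q gives 7>5]
(A,S,X): not NE [P2→Q gives 7>0; P3→Y gives 8>2]
(A,S,Y): not NE [P1→C gives 7>3; P2→Q gives 8>3]
(A,S,Z): not NE [P1→B gives 7>6; P3→Y gives 8>4]
(A,S,W): not NE [P1→B gives 9>6; P2→Q gives 7>5; P3→Y gives 8>7]
(B,P,X): not NE [P2→Q gives 7>2; P3→W gives 8>2]
(B,P,Y): not NE [P1→C gives 9>8; P2→S gives 9>4; P3→W gives 8>1]
(B,P,Z): not NE [P1→C gives 7>3; P3→W gives 8>0]
(B,P,W): not NE [P1→C gives 9>8]
(B,Q,X): not NE [P1→C gives 9>5; P3→Z gives 6>5]
(B,Q,Y): not NE [P2→S gives 9>7; P3→Z gives 6>0]
(B,Q,Z): not NE [P2→P gives 10>8]
(B,Q,W): not NE [P1→A gives 9>8; P2→S gives 8>2; P3→Z gives 6>2]
(B,R,X): not NE [P2→Q gives 7>4; P3→Z gives 9>0]
(B,R,Y): not NE [P1→A gives 9>8; P2→S gives 9>5; P3→Z gives 9>7]
(B,R,Z): not NE [P2→P gives 10>0]
(B,R,W): not NE [P1→C gives 8>6; P2→S gives 8>5; P3→Z gives 9>2]
(B,S,X): not NE [P1→A gives 6>5; P2→Q gives 7>6]
(B,S,Y): not NE [P1→C gives 7>0; P3→X gives 9>4]
(B,S,Z): not NE [P2→P gives 10>7; P3→X gives 9>0]
(B,S,W): not NE [P3→X gives 9>4]
(C,P,X): not NE [P1→B gives 7>6; P2→S gives 2>0; P3→Y gives 10>3]
(C,P,Y): NE
(C,P,Z): not NE [P3→Y gives 10>1]
(C,P,W): not NE [P2→R gives 7>5; P3→Y gives 10>8]
(C,Q,X): not NE [P2→S gives 2>0; P3→W gives 7>1]
(C,Q,Y): not NE [P1→B gives 9>1; P2→P gives 10>0; P3→W gives 7>5]
(C,Q,Z): not NE [P1→B gives 8>5; P2→P gives 5>2; P3→W gives 7>3]
(C,Q,W): not NE [P1→A gives 9>4; P2→R gives 7>0]
(C,R,X): not NE [P1→B gives 9>0; P3→Y gives 8>2]
(C,R,Y): not NE [P1→A gives 9>3; P2→P gives 10>9]
(C,R,Z): not NE [P1→B gives 6>0; P2→P gives 5>1; P3→Y gives 8>7]
(C,R,W): not NE [P3→Y gives 8>1]
(C,S,X): not NE [P1→A gives 6>2; P3→Y gives 8>4]
(C,S,Y): not NE [P2→P gives 10>9]
(C,S,Z): not NE [P1→B gives 7>1; P2→P gives 5>0; P3→Y gives 8>1]
(C,S,W): not NE [P1→B gives 9>0; P2→R gives 7>4; P3→Y gives 8>2]
(D,P,X): not NE [P1→B gives 7>3; P2→R gives 8>4; P3→W gives 7>6]
(D,P,Y): not NE [P1→C gives 9>5; P3→W gives 7>4]
(D,P,Z): not NE [P1→C gives 7>3; P2→S gives 5>1; P3→W gives 7>2]
(D,P,W): not NE [P1→C gives 9>0; P2→R gives 8>4]
(D,Q,X): not NE [P1→C gives 9>5; P2→R gives 8>0]
(D,Q,Y): not NE [P1→B gives 9>5; P2→P gives 6>4; P3→X gives 7>4]
(D,Q,Z): not NE [P1→B gives 8>3; P2→S gives 5>4; P3→X gives 7>4]
(D,Q,W): not NE [P1→A gives 9>3; P3→X gives 7>5]
(D,R,X): not NE [P1→B gives 9>1; P3→W gives 9>6]
(D,R,Y): not NE [P1→A gives 9>7; P2→P gives 6>1; P3→W gives 9>5]
(D,R,Z): not NE [P1→B gives 6>1; P2→S gives 5>2; P3→W gives 9>1]
(D,R,W): not NE [P1→C gives 8>3]
(D,S,X): not NE [P1→A gives 6>3; P2→R gives 8>7; P3→Y gives 7>5]
(D,S,Y): not NE [P1→C gives 7>3; P2→P gives 6>4]
(D,S,Z): not NE [P1→B gives 7>6; P3→Y gives 7>0]
(D,S,W): not NE [P1→B gives 9>4; P2→R gives 8>7; P3→Y gives 7>6]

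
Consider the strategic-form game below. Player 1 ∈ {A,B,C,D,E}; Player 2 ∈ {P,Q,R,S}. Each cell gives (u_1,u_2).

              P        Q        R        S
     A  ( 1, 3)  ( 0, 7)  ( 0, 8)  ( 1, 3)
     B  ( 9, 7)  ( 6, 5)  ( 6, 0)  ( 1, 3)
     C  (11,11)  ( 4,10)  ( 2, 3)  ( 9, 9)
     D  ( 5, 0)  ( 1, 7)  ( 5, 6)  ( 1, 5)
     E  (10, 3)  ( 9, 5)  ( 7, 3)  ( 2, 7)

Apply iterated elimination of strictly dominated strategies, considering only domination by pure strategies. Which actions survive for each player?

IESDS → P1:{C,E} P2:{P,Q,S}

P1 drop A (C beats it: P:11>1 Q:4>0 R:2>0 S:9>1)
P1 drop B (E beats it: P:10>9 Q:9>6 R:7>6 S:2>1)
P1 drop D (E beats it: P:10>5 Q:9>1 R:7>5 S:2>1)
P2 drop R (Q beats it: C:10>3 E:5>3)
P1→{C,E} P2→{P,Q,S}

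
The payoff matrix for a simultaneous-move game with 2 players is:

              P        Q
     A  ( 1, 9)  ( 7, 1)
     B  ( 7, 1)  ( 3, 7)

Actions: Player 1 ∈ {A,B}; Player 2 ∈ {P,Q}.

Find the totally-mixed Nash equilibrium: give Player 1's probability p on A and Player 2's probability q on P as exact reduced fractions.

(p,q) = (3/7, 2/5)

P1 indiff ⇒ q·1+(1-q)·7 = q·7+(1-q)·3 ⇒ q(-6) = (1-q)(-4) ⇒ q = 2/5
P2 indiff ⇒ p·9+(1-p)·1 = p·1+(1-p)·7 ⇒ p(8) = (1-p)(6) ⇒ p = 3/7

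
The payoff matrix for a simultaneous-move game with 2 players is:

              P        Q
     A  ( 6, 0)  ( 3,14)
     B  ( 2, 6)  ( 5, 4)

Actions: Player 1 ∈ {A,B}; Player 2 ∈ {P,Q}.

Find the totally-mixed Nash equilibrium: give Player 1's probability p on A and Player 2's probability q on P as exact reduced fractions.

P1 indiff ⇒ q·6+(1-q)·3 = q·2+(1-q)·5 ⇒ q(4) = (1-q)(2) ⇒ q = 1/3
P2 indiff ⇒ p·0+(1-p)·6 = p·14+(1-p)·4 ⇒ p(-14) = (1-p)(-2) ⇒ p = 1/8

P1 mixes 1/8 on A; P2 mixes 1/3 on P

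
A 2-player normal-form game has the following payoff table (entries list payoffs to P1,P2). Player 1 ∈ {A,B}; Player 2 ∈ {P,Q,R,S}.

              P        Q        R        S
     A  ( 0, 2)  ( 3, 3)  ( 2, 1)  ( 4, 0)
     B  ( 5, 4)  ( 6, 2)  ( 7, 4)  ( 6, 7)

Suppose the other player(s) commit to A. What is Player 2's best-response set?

P2 best: {Q}

u_2(P vs A) = 2
u_2(Q vs A) = 3
u_2(R vs A) = 1
u_2(S vs A) = 0
max payoff 3 at {Q}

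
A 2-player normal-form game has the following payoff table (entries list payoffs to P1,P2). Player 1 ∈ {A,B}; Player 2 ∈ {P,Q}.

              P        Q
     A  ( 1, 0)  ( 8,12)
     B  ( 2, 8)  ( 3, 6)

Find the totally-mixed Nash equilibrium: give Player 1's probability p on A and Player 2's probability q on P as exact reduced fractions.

P1 indiff ⇒ q·1+(1-q)·8 = q·2+(1-q)·3 ⇒ q(-1) = (1-q)(-5) ⇒ q = 5/6
P2 indiff ⇒ p·0+(1-p)·8 = p·12+(1-p)·6 ⇒ p(-12) = (1-p)(-2) ⇒ p = 1/7

p=1/7, q=5/6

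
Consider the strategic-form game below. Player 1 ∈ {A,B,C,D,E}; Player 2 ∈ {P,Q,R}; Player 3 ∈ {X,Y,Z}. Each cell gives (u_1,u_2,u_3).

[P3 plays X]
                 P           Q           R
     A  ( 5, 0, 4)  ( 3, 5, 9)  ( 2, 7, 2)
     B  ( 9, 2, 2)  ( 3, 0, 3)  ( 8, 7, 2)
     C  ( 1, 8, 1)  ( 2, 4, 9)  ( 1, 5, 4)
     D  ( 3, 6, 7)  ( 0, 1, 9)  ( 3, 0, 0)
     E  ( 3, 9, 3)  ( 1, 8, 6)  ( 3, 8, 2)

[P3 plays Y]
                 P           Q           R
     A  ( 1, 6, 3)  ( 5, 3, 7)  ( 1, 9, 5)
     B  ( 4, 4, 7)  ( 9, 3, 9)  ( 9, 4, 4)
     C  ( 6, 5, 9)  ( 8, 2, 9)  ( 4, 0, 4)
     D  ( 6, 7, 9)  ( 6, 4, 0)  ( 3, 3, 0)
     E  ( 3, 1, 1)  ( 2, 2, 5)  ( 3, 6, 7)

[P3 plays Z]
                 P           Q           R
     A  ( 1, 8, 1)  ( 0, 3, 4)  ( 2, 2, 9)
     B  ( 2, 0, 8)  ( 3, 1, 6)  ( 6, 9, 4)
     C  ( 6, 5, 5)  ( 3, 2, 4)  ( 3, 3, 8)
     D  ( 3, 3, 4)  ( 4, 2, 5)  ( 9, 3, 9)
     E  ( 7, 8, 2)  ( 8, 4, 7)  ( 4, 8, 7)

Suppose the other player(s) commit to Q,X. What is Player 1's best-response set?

u_1(A vs Q,X) = 3
u_1(B vs Q,X) = 3
u_1(C vs Q,X) = 2
u_1(D vs Q,X) = 0
u_1(E vs Q,X) = 1
max payoff 3 at {A,B}

argmax u_1 = {A,B}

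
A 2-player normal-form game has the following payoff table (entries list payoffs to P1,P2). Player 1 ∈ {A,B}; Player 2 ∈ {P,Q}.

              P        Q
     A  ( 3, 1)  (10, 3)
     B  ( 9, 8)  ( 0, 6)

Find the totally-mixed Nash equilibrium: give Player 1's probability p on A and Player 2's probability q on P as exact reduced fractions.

P1 mixes 1/2 on A; P2 mixes 5/8 on P

P1 indiff ⇒ q·3+(1-q)·10 = q·9+(1-q)·0 ⇒ q(-6) = (1-q)(-10) ⇒ q = 5/8
P2 indiff ⇒ p·1+(1-p)·8 = p·3+(1-p)·6 ⇒ p(-2) = (1-p)(-2) ⇒ p = 1/2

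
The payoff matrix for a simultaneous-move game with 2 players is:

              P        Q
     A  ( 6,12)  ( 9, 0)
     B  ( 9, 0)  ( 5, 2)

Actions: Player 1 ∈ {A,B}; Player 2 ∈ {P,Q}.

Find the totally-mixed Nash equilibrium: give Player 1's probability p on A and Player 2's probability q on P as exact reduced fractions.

P1 mixes 1/7 on A; P2 mixes 4/7 on P

P1 indiff ⇒ q·6+(1-q)·9 = q·9+(1-q)·5 ⇒ q(-3) = (1-q)(-4) ⇒ q = 4/7
P2 indiff ⇒ p·12+(1-p)·0 = p·0+(1-p)·2 ⇒ p(12) = (1-p)(2) ⇒ p = 1/7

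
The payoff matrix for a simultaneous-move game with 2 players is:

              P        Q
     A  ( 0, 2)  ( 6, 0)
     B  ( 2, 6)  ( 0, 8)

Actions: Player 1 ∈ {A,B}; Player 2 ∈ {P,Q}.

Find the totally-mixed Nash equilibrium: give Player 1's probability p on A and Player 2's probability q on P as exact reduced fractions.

P1 indiff ⇒ q·0+(1-q)·6 = q·2+(1-q)·0 ⇒ q(-2) = (1-q)(-6) ⇒ q = 3/4
P2 indiff ⇒ p·2+(1-p)·6 = p·0+(1-p)·8 ⇒ p(2) = (1-p)(2) ⇒ p = 1/2

(p,q) = (1/2, 3/4)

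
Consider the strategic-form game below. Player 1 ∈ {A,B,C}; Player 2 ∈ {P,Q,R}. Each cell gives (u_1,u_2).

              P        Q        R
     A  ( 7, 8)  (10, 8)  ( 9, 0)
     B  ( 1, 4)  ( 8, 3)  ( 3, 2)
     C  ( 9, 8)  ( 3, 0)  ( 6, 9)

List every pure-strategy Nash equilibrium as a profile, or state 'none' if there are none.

(A,P): not NE [P1→C gives 9>7]
(A,Q): NE
(A,R): not NE [P2→Q gives 8>0]
(B,P): not NE [P1→C gives 9>1]
(B,Q): not NE [P1→A gives 10>8; P2→P gives 4>3]
(B,R): not NE [P1→A gives 9>3; P2→P gives 4>2]
(C,P): not NE [P2→R gives 9>8]
(C,Q): not NE [P1→A gives 10>3; P2→R gives 9>0]
(C,R): not NE [P1→A gives 9>6]

PSNE = {(A,Q)}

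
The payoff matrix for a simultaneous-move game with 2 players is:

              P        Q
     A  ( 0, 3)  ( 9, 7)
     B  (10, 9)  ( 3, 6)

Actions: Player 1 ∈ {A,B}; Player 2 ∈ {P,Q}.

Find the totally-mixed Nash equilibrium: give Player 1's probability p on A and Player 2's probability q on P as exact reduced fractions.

P1 indiff ⇒ q·0+(1-q)·9 = q·10+(1-q)·3 ⇒ q(-10) = (1-q)(-6) ⇒ q = 3/8
P2 indiff ⇒ p·3+(1-p)·9 = p·7+(1-p)·6 ⇒ p(-4) = (1-p)(-3) ⇒ p = 3/7

P1 mixes 3/7 on A; P2 mixes 3/8 on P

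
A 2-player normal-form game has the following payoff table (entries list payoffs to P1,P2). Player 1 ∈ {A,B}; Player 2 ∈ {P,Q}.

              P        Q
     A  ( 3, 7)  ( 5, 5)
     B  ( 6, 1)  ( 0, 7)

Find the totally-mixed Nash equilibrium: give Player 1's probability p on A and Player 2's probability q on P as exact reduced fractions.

P1 indiff ⇒ q·3+(1-q)·5 = q·6+(1-q)·0 ⇒ q(-3) = (1-q)(-5) ⇒ q = 5/8
P2 indiff ⇒ p·7+(1-p)·1 = p·5+(1-p)·7 ⇒ p(2) = (1-p)(6) ⇒ p = 3/4

p=3/4, q=5/8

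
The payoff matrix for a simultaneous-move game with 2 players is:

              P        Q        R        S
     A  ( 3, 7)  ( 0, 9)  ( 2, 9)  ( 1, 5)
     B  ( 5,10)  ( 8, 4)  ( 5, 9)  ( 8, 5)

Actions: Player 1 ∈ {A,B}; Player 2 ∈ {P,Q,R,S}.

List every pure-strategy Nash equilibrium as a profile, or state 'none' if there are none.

(A,P): not NE [P1→B gives 5>3; P2→R gives 9>7]
(A,Q): not NE [P1→B gives 8>0]
(A,R): not NE [P1→B gives 5>2]
(A,S): not NE [P1→B gives 8>1; P2→R gives 9>5]
(B,P): NE
(B,Q): not NE [P2→P gives 10>4]
(B,R): not NE [P2→P gives 10>9]
(B,S): not NE [P2→P gives 10>5]

Nash profiles: (B,P)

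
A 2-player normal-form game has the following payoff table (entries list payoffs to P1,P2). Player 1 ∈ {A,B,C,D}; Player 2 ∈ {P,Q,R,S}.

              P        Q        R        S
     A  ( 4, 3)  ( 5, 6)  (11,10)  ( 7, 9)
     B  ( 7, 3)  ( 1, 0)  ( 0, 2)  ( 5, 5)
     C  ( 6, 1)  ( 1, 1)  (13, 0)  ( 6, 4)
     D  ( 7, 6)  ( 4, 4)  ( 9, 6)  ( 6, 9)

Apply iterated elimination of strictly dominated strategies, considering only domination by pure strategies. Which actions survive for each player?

P2 drop P (S beats it: A:9>3 B:5>3 C:4>1 D:9>6)
P1 drop B (A beats it: Q:5>1 R:11>0 S:7>5)
P1 drop D (A beats it: Q:5>4 R:11>9 S:7>6)
P2 drop Q (S beats it: A:9>6 C:4>1)
P1→{A,C} P2→{R,S}

IESDS → P1:{A,C} P2:{R,S}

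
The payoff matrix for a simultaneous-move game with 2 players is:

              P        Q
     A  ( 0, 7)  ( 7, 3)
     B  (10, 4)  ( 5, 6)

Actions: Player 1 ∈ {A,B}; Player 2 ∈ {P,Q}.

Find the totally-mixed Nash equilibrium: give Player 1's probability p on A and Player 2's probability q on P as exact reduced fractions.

P1 indiff ⇒ q·0+(1-q)·7 = q·10+(1-q)·5 ⇒ q(-10) = (1-q)(-2) ⇒ q = 1/6
P2 indiff ⇒ p·7+(1-p)·4 = p·3+(1-p)·6 ⇒ p(4) = (1-p)(2) ⇒ p = 1/3

(p,q) = (1/3, 1/6)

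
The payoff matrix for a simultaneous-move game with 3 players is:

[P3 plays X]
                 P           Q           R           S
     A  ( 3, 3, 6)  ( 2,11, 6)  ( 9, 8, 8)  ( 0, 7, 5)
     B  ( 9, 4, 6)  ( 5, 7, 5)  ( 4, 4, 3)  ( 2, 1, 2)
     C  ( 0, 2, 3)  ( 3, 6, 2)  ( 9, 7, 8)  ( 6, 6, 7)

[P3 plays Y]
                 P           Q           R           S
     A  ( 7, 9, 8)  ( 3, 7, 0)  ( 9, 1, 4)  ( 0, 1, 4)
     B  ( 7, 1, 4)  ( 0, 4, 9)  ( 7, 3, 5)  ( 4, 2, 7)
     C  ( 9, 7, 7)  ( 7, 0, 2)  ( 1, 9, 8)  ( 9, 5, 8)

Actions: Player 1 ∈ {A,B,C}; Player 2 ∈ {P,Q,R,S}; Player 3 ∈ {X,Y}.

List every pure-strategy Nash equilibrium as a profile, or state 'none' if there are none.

Nash profiles: (C,R,X)

(A,P,X): not NE [P1→B gives 9>3; P2→Q gives 11>3; P3→Y gives 8>6]
(A,P,Y): not NE [P1→C gives 9>7]
(A,Q,X): not NE [P1→B gives 5>2]
(A,Q,Y): not NE [P1→C gives 7>3; P2→P gives 9>7; P3→X gives 6>0]
(A,R,X): not NE [P2→Q gives 11>8]
(A,R,Y): not NE [P2→P gives 9>1; P3→X gives 8>4]
(A,S,X): not NE [P1→C gives 6>0; P2→Q gives 11>7]
(A,S,Y): not NE [P1→C gives 9>0; P2→P gives 9>1; P3→X gives 5>4]
(B,P,X): not NE [P2→Q gives 7>4]
(B,P,Y): not NE [P1→C gives 9>7; P2→Q gives 4>1; P3→X gives 6>4]
(B,Q,X): not NE [P3→Y gives 9>5]
(B,Q,Y): not NE [P1→C gives 7>0]
(B,R,X): not NE [P1→C gives 9>4; P2→Q gives 7>4; P3→Y gives 5>3]
(B,R,Y): not NE [P1→A gives 9>7; P2→Q gives 4>3]
(B,S,X): not NE [P1→C gives 6>2; P2→Q gives 7>1; P3→Y gives 7>2]
(B,S,Y): not NE [P1→C gives 9>4; P2→Q gives 4>2]
(C,P,X): not NE [P1→B gives 9>0; P2→R gives 7>2; P3→Y gives 7>3]
(C,P,Y): not NE [P2→R gives 9>7]
(C,Q,X): not NE [P1→B gives 5>3; P2→R gives 7>6]
(C,Q,Y): not NE [P2→R gives 9>0]
(C,R,X): NE
(C,R,Y): not NE [P1→A gives 9>1]
(C,S,X): not NE [P2→R gives 7>6; P3→Y gives 8>7]
(C,S,Y): not NE [P2→R gives 9>5]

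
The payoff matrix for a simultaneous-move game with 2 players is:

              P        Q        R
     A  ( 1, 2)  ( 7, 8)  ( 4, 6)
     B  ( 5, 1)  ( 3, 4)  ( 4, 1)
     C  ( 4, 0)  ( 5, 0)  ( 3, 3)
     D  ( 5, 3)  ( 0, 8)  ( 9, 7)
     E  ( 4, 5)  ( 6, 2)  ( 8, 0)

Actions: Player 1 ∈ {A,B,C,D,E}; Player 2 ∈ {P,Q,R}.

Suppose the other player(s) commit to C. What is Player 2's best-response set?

P2 best: {R}

u_2(P vs C) = 0
u_2(Q vs C) = 0
u_2(R vs C) = 3
max payoff 3 at {R}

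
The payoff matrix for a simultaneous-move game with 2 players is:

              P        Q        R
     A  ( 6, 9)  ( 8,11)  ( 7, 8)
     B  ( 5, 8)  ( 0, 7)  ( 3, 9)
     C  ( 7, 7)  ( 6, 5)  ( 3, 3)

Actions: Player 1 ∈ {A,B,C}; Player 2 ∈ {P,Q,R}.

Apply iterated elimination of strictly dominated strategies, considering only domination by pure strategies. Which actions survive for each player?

P1 drop B (A beats it: P:6>5 Q:8>0 R:7>3)
P2 drop R (P beats it: A:9>8 C:7>3)
P1→{A,C} P2→{P,Q}

Remaining: P1:{A,C} P2:{P,Q}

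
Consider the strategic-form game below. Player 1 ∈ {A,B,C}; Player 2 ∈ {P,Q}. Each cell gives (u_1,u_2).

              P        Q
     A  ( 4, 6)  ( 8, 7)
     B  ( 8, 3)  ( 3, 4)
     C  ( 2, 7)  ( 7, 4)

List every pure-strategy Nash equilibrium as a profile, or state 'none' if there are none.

NE set: (A,Q)

(A,P): not NE [P1→B gives 8>4; P2→Q gives 7>6]
(A,Q): NE
(B,P): not NE [P2→Q gives 4>3]
(B,Q): not NE [P1→A gives 8>3]
(C,P): not NE [P1→B gives 8>2]
(C,Q): not NE [P1→A gives 8>7; P2→P gives 7>4]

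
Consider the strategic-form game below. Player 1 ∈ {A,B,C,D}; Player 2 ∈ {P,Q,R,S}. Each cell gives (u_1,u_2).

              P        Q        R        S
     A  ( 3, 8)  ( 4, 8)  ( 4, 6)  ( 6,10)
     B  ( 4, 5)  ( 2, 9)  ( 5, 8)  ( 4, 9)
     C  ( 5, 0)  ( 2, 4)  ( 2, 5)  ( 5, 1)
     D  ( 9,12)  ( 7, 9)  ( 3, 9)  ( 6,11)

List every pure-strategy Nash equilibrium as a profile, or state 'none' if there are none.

(A,P): not NE [P1→D gives 9>3; P2→S gives 10>8]
(A,Q): not NE [P1→D gives 7>4; P2→S gives 10>8]
(A,R): not NE [P1→B gives 5>4; P2→S gives 10>6]
(A,S): NE
(B,P): not NE [P1→D gives 9>4; P2→S gives 9>5]
(B,Q): not NE [P1→D gives 7>2]
(B,R): not NE [P2→S gives 9>8]
(B,S): not NE [P1→D gives 6>4]
(C,P): not NE [P1→D gives 9>5; P2→R gives 5>0]
(C,Q): not NE [P1→D gives 7>2; P2→R gives 5>4]
(C,R): not NE [P1→B gives 5>2]
(C,S): not NE [P1→D gives 6>5; P2→R gives 5>1]
(D,P): NE
(D,Q): not NE [P2→P gives 12>9]
(D,R): not NE [P1→B gives 5>3; P2→P gives 12>9]
(D,S): not NE [P2→P gives 12>11]

Nash profiles: (A,S), (D,P)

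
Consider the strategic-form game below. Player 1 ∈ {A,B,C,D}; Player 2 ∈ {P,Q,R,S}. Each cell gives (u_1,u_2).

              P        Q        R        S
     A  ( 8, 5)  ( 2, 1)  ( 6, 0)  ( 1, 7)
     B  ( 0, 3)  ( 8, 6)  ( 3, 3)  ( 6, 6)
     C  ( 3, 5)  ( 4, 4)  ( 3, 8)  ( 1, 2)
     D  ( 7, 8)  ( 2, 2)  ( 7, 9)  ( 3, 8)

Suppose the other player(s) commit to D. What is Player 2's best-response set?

u_2(P vs D) = 8
u_2(Q vs D) = 2
u_2(R vs D) = 9
u_2(S vs D) = 8
max payoff 9 at {R}

argmax u_2 = {R}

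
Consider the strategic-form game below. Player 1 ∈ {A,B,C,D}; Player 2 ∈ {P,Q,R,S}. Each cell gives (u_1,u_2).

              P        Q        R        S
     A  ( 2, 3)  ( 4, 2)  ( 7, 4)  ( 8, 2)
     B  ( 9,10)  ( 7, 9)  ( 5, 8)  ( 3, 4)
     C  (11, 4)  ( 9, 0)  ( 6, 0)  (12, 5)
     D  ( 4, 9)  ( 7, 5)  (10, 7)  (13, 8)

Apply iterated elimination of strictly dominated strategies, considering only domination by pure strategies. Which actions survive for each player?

P1 drop A (D beats it: P:4>2 Q:7>4 R:10>7 S:13>8)
P1 drop B (C beats it: P:11>9 Q:9>7 R:6>5 S:12>3)
P2 drop Q (P beats it: C:4>0 D:9>5)
P2 drop R (P beats it: C:4>0 D:9>7)
P1→{C,D} P2→{P,S}

Remaining: P1:{C,D} P2:{P,S}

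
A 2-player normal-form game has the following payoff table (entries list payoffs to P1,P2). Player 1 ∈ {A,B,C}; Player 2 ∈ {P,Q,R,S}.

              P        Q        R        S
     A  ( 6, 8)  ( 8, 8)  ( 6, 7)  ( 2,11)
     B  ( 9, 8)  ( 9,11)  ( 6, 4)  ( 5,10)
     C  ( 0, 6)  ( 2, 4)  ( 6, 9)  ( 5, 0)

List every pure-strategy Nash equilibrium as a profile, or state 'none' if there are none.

(A,P): not NE [P1→B gives 9>6; P2→S gives 11>8]
(A,Q): not NE [P1→B gives 9>8; P2→S gives 11>8]
(A,R): not NE [P2→S gives 11>7]
(A,S): not NE [P1→C gives 5>2]
(B,P): not NE [P2→Q gives 11>8]
(B,Q): NE
(B,R): not NE [P2→Q gives 11>4]
(B,S): not NE [P2→Q gives 11>10]
(C,P): not NE [P1→B gives 9>0; P2→R gives 9>6]
(C,Q): not NE [P1→B gives 9>2; P2→R gives 9>4]
(C,R): NE
(C,S): not NE [P2→R gives 9>0]

Nash profiles: (B,Q), (C,R)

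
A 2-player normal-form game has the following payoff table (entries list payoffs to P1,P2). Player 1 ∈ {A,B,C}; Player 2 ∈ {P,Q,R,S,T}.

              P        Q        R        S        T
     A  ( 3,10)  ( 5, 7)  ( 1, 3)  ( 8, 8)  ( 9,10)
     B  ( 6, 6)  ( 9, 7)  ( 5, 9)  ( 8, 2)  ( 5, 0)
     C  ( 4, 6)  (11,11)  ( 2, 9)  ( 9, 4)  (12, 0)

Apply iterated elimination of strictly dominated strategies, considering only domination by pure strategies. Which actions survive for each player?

IESDS → P1:{B,C} P2:{Q,R}

P1 drop A (C beats it: P:4>3 Q:11>5 R:2>1 S:9>8 T:12>9)
P2 drop P (Q beats it: B:7>6 C:11>6)
P2 drop S (Q beats it: B:7>2 C:11>4)
P2 drop T (Q beats it: B:7>0 C:11>0)
P1→{B,C} P2→{Q,R}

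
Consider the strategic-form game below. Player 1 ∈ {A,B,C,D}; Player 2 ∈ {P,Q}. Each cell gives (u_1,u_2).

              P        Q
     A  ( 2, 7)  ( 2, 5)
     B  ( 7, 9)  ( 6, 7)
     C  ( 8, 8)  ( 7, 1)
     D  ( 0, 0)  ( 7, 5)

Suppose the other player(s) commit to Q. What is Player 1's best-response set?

u_1(A vs Q) = 2
u_1(B vs Q) = 6
u_1(C vs Q) = 7
u_1(D vs Q) = 7
max payoff 7 at {C,D}

BR_1 = {C,D}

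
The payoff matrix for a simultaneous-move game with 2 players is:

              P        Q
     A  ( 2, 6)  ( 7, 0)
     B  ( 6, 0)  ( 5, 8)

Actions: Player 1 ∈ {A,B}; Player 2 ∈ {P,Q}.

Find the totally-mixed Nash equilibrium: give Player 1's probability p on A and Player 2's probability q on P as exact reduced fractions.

p=4/7, q=1/3

P1 indiff ⇒ q·2+(1-q)·7 = q·6+(1-q)·5 ⇒ q(-4) = (1-q)(-2) ⇒ q = 1/3
P2 indiff ⇒ p·6+(1-p)·0 = p·0+(1-p)·8 ⇒ p(6) = (1-p)(8) ⇒ p = 4/7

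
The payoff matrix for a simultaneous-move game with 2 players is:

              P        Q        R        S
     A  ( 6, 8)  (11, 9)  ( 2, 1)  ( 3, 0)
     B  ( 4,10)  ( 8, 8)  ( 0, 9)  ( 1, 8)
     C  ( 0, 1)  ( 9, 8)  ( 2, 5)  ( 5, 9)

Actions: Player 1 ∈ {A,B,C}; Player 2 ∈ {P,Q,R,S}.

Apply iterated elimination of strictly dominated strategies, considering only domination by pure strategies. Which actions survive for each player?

Survivors P1:{A,C} P2:{Q,S}

P1 drop B (A beats it: P:6>4 Q:11>8 R:2>0 S:3>1)
P2 drop P (Q beats it: A:9>8 C:8>1)
P2 drop R (Q beats it: A:9>1 C:8>5)
P1→{A,C} P2→{Q,S}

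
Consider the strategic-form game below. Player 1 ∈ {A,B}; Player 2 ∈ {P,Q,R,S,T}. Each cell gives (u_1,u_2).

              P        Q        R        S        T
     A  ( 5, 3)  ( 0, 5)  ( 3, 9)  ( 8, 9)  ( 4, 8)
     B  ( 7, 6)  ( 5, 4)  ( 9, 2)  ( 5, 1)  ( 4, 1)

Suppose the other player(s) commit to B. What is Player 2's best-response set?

BR_2 = {P}

u_2(P vs B) = 6
u_2(Q vs B) = 4
u_2(R vs B) = 2
u_2(S vs B) = 1
u_2(T vs B) = 1
max payoff 6 at {P}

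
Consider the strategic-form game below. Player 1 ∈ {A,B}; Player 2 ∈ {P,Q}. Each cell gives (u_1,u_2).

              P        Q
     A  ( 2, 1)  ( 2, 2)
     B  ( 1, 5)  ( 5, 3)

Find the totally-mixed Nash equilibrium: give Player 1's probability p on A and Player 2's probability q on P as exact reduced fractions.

P1 indiff ⇒ q·2+(1-q)·2 = q·1+(1-q)·5 ⇒ q(1) = (1-q)(3) ⇒ q = 3/4
P2 indiff ⇒ p·1+(1-p)·5 = p·2+(1-p)·3 ⇒ p(-1) = (1-p)(-2) ⇒ p = 2/3

(p,q) = (2/3, 3/4)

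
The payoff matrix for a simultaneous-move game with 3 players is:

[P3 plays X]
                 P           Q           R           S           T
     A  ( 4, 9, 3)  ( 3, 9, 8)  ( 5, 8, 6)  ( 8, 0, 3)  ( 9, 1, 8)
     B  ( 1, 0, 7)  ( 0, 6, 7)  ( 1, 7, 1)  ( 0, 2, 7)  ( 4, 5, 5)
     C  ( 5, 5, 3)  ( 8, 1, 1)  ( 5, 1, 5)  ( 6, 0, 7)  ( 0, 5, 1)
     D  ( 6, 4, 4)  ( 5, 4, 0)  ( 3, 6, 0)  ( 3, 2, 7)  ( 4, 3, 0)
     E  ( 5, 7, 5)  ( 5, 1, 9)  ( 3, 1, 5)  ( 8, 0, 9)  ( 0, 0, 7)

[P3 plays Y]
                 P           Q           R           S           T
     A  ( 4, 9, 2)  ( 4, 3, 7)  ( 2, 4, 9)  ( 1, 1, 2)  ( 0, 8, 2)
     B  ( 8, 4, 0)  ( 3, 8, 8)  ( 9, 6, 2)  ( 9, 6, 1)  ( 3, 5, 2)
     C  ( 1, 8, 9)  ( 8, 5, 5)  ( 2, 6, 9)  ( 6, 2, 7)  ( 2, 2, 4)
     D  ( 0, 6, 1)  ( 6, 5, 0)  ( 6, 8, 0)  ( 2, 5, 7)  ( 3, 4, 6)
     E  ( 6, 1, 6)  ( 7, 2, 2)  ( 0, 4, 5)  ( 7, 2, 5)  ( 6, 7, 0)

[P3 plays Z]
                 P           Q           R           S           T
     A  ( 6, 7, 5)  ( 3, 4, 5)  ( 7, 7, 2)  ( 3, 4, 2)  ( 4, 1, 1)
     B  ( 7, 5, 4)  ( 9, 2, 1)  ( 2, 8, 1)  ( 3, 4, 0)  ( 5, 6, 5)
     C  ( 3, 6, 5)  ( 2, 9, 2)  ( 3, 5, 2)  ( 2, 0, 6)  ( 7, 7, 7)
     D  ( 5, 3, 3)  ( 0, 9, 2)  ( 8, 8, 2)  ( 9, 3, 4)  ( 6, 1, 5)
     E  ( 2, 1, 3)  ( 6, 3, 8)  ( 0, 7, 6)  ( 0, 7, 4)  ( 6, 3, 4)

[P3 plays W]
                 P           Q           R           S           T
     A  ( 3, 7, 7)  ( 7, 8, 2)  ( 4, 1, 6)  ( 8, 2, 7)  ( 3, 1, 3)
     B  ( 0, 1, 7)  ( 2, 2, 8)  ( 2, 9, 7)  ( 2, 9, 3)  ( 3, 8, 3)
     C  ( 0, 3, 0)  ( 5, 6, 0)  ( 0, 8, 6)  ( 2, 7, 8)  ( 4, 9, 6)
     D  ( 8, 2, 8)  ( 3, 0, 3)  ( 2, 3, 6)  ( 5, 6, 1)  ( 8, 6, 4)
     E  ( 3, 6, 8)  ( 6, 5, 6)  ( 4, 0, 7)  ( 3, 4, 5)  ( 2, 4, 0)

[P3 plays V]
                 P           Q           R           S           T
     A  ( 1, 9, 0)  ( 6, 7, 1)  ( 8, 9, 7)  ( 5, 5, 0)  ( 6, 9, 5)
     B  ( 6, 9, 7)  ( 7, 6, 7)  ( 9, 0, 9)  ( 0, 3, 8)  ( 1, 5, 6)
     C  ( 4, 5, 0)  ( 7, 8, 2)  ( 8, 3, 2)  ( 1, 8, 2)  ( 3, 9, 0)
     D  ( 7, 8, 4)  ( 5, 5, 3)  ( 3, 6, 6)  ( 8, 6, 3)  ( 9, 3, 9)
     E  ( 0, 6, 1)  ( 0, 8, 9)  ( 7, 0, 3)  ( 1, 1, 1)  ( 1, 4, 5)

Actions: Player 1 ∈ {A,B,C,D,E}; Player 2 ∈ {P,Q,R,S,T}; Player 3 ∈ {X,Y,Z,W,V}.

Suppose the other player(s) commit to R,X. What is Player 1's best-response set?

BR_1 = {A,C}

u_1(A vs R,X) = 5
u_1(B vs R,X) = 1
u_1(C vs R,X) = 5
u_1(D vs R,X) = 3
u_1(E vs R,X) = 3
max payoff 5 at {A,C}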